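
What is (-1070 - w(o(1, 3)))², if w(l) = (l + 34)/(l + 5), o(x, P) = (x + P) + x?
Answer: 115326121/100 ≈ 1.1533e+6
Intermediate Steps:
o(x, P) = P + 2*x (o(x, P) = (P + x) + x = P + 2*x)
w(l) = (34 + l)/(5 + l)
(-1070 - w(o(1, 3)))² = (-1070 - (34 + (3 + 2*1))/(5 + (3 + 2*1)))² = (-1070 - (34 + (3 + 2))/(5 + (3 + 2)))² = (-1070 - (34 + 5)/(5 + 5))² = (-1070 - 39/10)² = (-10739/10)² = 115326121/100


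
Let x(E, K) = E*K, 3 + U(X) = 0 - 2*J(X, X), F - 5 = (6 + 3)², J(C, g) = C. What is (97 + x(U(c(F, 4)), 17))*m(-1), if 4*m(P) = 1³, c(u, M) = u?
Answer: -1439/2 ≈ -719.50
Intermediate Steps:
F = 86 (F = 5 + (6 + 3)² = 5 + 9² = 5 + 81 = 86)
U(X) = -3 - 2*X (U(X) = -3 + (0 - 2*X) = -3 - 2*X)
m(P) = ¼ (m(P) = (¼)*1³ = (¼)*1 = ¼)
(97 + x(U(c(F, 4)), 17))*m(-1) = (97 + (-3 - 2*86)*17)*(¼) = (97 + (-3 - 172)*17)*(¼) = (97 - 175*17)*(¼) = (97 - 2975)*(¼) = -2878*¼ = -1439/2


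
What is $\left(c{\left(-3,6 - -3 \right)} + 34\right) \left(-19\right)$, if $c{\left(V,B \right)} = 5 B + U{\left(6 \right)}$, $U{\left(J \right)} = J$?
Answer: $-1615$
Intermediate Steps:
$c{\left(V,B \right)} = 6 + 5 B$ ($c{\left(V,B \right)} = 5 B + 6 = 6 + 5 B$)
$\left(c{\left(-3,6 - -3 \right)} + 34\right) \left(-19\right) = \left(\left(6 + 5 \left(6 - -3\right)\right) + 34\right) \left(-19\right) = \left(\left(6 + 5 \left(6 + 3\right)\right) + 34\right) \left(-19\right) = \left(\left(6 + 5 \cdot 9\right) + 34\right) \left(-19\right) = \left(\left(6 + 45\right) + 34\right) \left(-19\right) = \left(51 + 34\right) \left(-19\right) = 85 \left(-19\right) = -1615$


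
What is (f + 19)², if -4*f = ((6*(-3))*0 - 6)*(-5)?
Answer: 529/4 ≈ 132.25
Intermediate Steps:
f = -15/2 (f = -((6*(-3))*0 - 6)*(-5)/4 = -(-18*0 - 6)*(-5)/4 = -(0 - 6)*(-5)/4 = -(-3)*(-5)/2 = -¼*30 = -15/2 ≈ -7.5000)
(f + 19)² = (-15/2 + 19)² = (23/2)² = 529/4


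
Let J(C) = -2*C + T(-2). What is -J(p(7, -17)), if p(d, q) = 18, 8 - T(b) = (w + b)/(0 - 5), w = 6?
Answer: 136/5 ≈ 27.200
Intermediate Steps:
T(b) = 46/5 + b/5 (T(b) = 8 - (6 + b)/(0 - 5) = 8 - (6 + b)/(-5) = 8 - (6 + b)*(-1)/5 = 8 - (-6/5 - b/5) = 8 + (6/5 + b/5) = 46/5 + b/5)
J(C) = 44/5 - 2*C (J(C) = -2*C + (46/5 + (1/5)*(-2)) = -2*C + (46/5 - 2/5) = -2*C + 44/5 = 44/5 - 2*C)
-J(p(7, -17)) = -(44/5 - 2*18) = -(44/5 - 36) = -1*(-136/5) = 136/5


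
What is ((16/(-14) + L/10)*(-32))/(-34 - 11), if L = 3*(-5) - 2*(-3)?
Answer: -2288/1575 ≈ -1.4527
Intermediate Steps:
L = -9 (L = -15 + 6 = -9)
((16/(-14) + L/10)*(-32))/(-34 - 11) = ((16/(-14) - 9/10)*(-32))/(-34 - 11) = ((16*(-1/14) - 9*⅒)*(-32))/(-45) = ((-8/7 - 9/10)*(-32))*(-1/45) = -143/70*(-32)*(-1/45) = (2288/35)*(-1/45) = -2288/1575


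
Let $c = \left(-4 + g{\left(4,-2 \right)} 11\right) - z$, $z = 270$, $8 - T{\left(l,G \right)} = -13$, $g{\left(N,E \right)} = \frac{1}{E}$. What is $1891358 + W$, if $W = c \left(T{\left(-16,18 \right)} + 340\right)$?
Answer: $\frac{3580917}{2} \approx 1.7905 \cdot 10^{6}$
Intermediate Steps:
$T{\left(l,G \right)} = 21$ ($T{\left(l,G \right)} = 8 - -13 = 8 + 13 = 21$)
$c = - \frac{559}{2}$ ($c = \left(-4 + \frac{1}{-2} \cdot 11\right) - 270 = \left(-4 - \frac{11}{2}\right) - 270 = - \frac{19}{2} - 270 = - \frac{559}{2} \approx -279.5$)
$W = - \frac{201799}{2}$ ($W = - \frac{559 \left(21 + 340\right)}{2} = \left(- \frac{559}{2}\right) 361 = - \frac{201799}{2} \approx -1.009 \cdot 10^{5}$)
$1891358 + W = 1891358 - \frac{201799}{2} = \frac{3580917}{2}$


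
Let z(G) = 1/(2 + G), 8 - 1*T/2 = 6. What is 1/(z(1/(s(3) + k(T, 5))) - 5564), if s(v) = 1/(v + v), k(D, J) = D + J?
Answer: -116/645369 ≈ -0.00017974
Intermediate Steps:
T = 4 (T = 16 - 2*6 = 16 - 12 = 4)
s(v) = 1/(2*v)
1/(z(1/(s(3) + k(T, 5))) - 5564) = 1/(1/(2 + 1/((½)/3 + (4 + 5))) - 5564) = 1/(1/(2 + 1/((½)*(⅓) + 9)) - 5564) = 1/(1/(2 + 1/(⅙ + 9)) - 5564) = 1/(1/(2 + 1/(55/6)) - 5564) = 1/(1/(2 + 6/55) - 5564) = 1/(1/(116/55) - 5564) = 1/(55/116 - 5564) = 1/(-645369/116) = -116/645369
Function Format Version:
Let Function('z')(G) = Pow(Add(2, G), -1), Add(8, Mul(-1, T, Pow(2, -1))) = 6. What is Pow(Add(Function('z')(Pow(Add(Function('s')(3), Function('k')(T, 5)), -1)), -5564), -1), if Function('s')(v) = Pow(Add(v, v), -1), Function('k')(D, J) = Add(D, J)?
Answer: Rational(-116, 645369) ≈ -0.00017974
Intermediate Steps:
T = 4 (T = Add(16, Mul(-2, 6)) = Add(16, -12) = 4)
Function('s')(v) = Mul(Rational(1, 2), Pow(v, -1)) (Function('s')(v) = Pow(Mul(2, v), -1) = Mul(Rational(1, 2), Pow(v, -1)))
Pow(Add(Function('z')(Pow(Add(Function('s')(3), Function('k')(T, 5)), -1)), -5564), -1) = Pow(Add(Pow(Add(2, Pow(Add(Mul(Rational(1, 2), Pow(3, -1)), Add(4, 5)), -1)), -1), -5564), -1) = Pow(Add(Pow(Add(2, Pow(Add(Mul(Rational(1, 2), Rational(1, 3)), 9), -1)), -1), -5564), -1) = Pow(Add(Pow(Add(2, Pow(Add(Rational(1, 6), 9), -1)), -1), -5564), -1) = Pow(Add(Pow(Add(2, Pow(Rational(55, 6), -1)), -1), -5564), -1) = Pow(Add(Pow(Add(2, Rational(6, 55)), -1), -5564), -1) = Pow(Add(Pow(Rational(116, 55), -1), -5564), -1) = Pow(Add(Rational(55, 116), -5564), -1) = Pow(Rational(-645369, 116), -1) = Rational(-116, 645369)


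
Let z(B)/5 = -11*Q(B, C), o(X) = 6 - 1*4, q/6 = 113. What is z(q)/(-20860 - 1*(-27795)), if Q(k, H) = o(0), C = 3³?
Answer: -22/1387 ≈ -0.015862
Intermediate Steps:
q = 678 (q = 6*113 = 678)
o(X) = 2 (o(X) = 6 - 4 = 2)
C = 27
Q(k, H) = 2
z(B) = -110 (z(B) = 5*(-11*2) = 5*(-22) = -110)
z(q)/(-20860 - 1*(-27795)) = -110/(-20860 - 1*(-27795)) = -110/(-20860 + 27795) = -110/6935 = -110*1/6935 = -22/1387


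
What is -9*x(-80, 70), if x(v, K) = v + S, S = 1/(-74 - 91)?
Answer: 39603/55 ≈ 720.05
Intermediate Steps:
S = -1/165 (S = 1/(-165) = -1/165 ≈ -0.0060606)
x(v, K) = -1/165 + v (x(v, K) = v - 1/165 = -1/165 + v)
-9*x(-80, 70) = -9*(-1/165 - 80) = -9*(-13201/165) = 39603/55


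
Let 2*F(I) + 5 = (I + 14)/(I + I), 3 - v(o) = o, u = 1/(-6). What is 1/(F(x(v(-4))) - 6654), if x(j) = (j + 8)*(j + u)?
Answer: -820/5458097 ≈ -0.00015024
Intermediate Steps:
u = -1/6 ≈ -0.16667
v(o) = 3 - o
x(j) = (8 + j)*(-1/6 + j) (x(j) = (j + 8)*(j - 1/6) = (8 + j)*(-1/6 + j))
F(I) = -5/2 + (14 + I)/(4*I) (F(I) = -5/2 + ((I + 14)/(I + I))/2 = -5/2 + ((14 + I)/((2*I)))/2 = -5/2 + ((14 + I)*(1/(2*I)))/2 = -5/2 + ((14 + I)/(2*I))/2 = -5/2 + (14 + I)/(4*I))
1/(F(x(v(-4))) - 6654) = 1/((14 - 9*(-4/3 + (3 - 1*(-4))**2 + 47*(3 - 1*(-4))/6))/(4*(-4/3 + (3 - 1*(-4))**2 + 47*(3 - 1*(-4))/6)) - 6654) = 1/((14 - 9*(-4/3 + (3 + 4)**2 + 47*(3 + 4)/6))/(4*(-4/3 + (3 + 4)**2 + 47*(3 + 4)/6)) - 6654) = 1/((14 - 9*(-4/3 + 7**2 + (47/6)*7))/(4*(-4/3 + 7**2 + (47/6)*7)) - 6654) = 1/((14 - 9*(-4/3 + 49 + 329/6))/(4*(-4/3 + 49 + 329/6)) - 6654) = 1/((14 - 9*205/2)/(4*(205/2)) - 6654) = 1/((1/4)*(2/205)*(14 - 1845/2) - 6654) = 1/((1/4)*(2/205)*(-1817/2) - 6654) = 1/(-1817/820 - 6654) = 1/(-5458097/820) = -820/5458097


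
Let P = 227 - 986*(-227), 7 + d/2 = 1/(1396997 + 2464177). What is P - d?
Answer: 432573114980/1930587 ≈ 2.2406e+5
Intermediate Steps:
d = -27028217/1930587 (d = -14 + 2/(1396997 + 2464177) = -14 + 2/3861174 = -14 + 2*(1/3861174) = -14 + 1/1930587 = -27028217/1930587 ≈ -14.000)
P = 224049 (P = 227 + 223822 = 224049)
P - d = 224049 - 1*(-27028217/1930587) = 224049 + 27028217/1930587 = 432573114980/1930587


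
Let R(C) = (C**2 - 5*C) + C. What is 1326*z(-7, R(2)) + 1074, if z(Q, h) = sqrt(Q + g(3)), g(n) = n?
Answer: 1074 + 2652*I ≈ 1074.0 + 2652.0*I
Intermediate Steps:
R(C) = C**2 - 4*C
z(Q, h) = sqrt(3 + Q) (z(Q, h) = sqrt(Q + 3) = sqrt(3 + Q))
1326*z(-7, R(2)) + 1074 = 1326*sqrt(3 - 7) + 1074 = 1326*sqrt(-4) + 1074 = 1326*(2*I) + 1074 = 2652*I + 1074 = 1074 + 2652*I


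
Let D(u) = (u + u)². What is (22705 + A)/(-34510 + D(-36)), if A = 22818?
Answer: -45523/29326 ≈ -1.5523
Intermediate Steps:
D(u) = 4*u² (D(u) = (2*u)² = 4*u²)
(22705 + A)/(-34510 + D(-36)) = (22705 + 22818)/(-34510 + 4*(-36)²) = 45523/(-34510 + 4*1296) = 45523/(-34510 + 5184) = 45523/(-29326) = 45523*(-1/29326) = -45523/29326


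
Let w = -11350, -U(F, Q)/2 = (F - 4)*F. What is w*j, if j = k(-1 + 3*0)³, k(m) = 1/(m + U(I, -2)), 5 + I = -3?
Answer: 11350/7189057 ≈ 0.0015788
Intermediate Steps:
I = -8 (I = -5 - 3 = -8)
U(F, Q) = -2*F*(-4 + F) (U(F, Q) = -2*(F - 4)*F = -2*(-4 + F)*F = -2*F*(-4 + F))
k(m) = 1/(-192 + m) (k(m) = 1/(m + 2*(-8)*(4 - 1*(-8))) = 1/(m + 2*(-8)*(4 + 8)) = 1/(m + 2*(-8)*12) = 1/(m - 192) = 1/(-192 + m))
j = -1/7189057 (j = (1/(-192 + (-1 + 3*0)))³ = (1/(-192 + (-1 + 0)))³ = (1/(-192 - 1))³ = (1/(-193))³ = (-1/193)³ = -1/7189057 ≈ -1.3910e-7)
w*j = -11350*(-1/7189057) = 11350/7189057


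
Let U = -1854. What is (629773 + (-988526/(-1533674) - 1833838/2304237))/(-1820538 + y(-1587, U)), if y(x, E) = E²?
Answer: 556396184087986081/1428402497161427541 ≈ 0.38952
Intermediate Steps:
(629773 + (-988526/(-1533674) - 1833838/2304237))/(-1820538 + y(-1587, U)) = (629773 + (-988526/(-1533674) - 1833838/2304237))/(-1820538 + (-1854)²) = (629773 + (-988526*(-1/1533674) - 1833838*1/2304237))/(-1820538 + 3437316) = (629773 + (494263/766837 - 1833838/2304237))/1616778 = (629773 - 267355738075/1766974188369)*(1/1616778) = (1112792368175972162/1766974188369)*(1/1616778) = 556396184087986081/1428402497161427541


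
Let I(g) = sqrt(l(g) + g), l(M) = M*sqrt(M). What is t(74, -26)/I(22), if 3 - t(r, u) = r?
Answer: -71*sqrt(22)/(22*sqrt(1 + sqrt(22))) ≈ -6.3456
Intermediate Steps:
t(r, u) = 3 - r
l(M) = M**(3/2)
I(g) = sqrt(g + g**(3/2)) (I(g) = sqrt(g**(3/2) + g) = sqrt(g + g**(3/2)))
t(74, -26)/I(22) = (3 - 1*74)/(sqrt(22 + 22**(3/2))) = (3 - 74)/(sqrt(22 + 22*sqrt(22))) = -71/sqrt(22 + 22*sqrt(22))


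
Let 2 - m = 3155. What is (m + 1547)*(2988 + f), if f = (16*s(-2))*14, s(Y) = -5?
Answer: -3000008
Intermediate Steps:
m = -3153 (m = 2 - 1*3155 = 2 - 3155 = -3153)
f = -1120 (f = (16*(-5))*14 = -80*14 = -1120)
(m + 1547)*(2988 + f) = (-3153 + 1547)*(2988 - 1120) = -1606*1868 = -3000008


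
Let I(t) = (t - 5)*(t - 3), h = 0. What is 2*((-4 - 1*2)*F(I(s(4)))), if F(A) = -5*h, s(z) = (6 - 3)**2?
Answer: 0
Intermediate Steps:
s(z) = 9 (s(z) = 3**2 = 9)
I(t) = (-5 + t)*(-3 + t)
F(A) = 0 (F(A) = -5*0 = 0)
2*((-4 - 1*2)*F(I(s(4)))) = 2*((-4 - 1*2)*0) = 2*((-4 - 2)*0) = 2*(-6*0) = 2*0 = 0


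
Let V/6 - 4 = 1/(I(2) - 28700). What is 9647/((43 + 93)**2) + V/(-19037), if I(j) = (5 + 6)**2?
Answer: 5235845385241/10062904591808 ≈ 0.52031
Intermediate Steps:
I(j) = 121 (I(j) = 11**2 = 121)
V = 685890/28579 (V = 24 + 6/(121 - 28700) = 24 + 6/(-28579) = 24 + 6*(-1/28579) = 24 - 6/28579 = 685890/28579 ≈ 24.000)
9647/((43 + 93)**2) + V/(-19037) = 9647/((43 + 93)**2) + (685890/28579)/(-19037) = 9647/(136**2) + (685890/28579)*(-1/19037) = 9647/18496 - 685890/544058423 = 5235845385241/10062904591808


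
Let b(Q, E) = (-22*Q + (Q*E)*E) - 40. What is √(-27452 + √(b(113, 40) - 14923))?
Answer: √(-27452 + √163351) ≈ 164.46*I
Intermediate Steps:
b(Q, E) = -40 - 22*Q + Q*E² (b(Q, E) = (-22*Q + (E*Q)*E) - 40 = (-22*Q + Q*E²) - 40 = -40 - 22*Q + Q*E²)
√(-27452 + √(b(113, 40) - 14923)) = √(-27452 + √((-40 - 22*113 + 113*40²) - 14923)) = √(-27452 + √((-40 - 2486 + 113*1600) - 14923)) = √(-27452 + √((-40 - 2486 + 180800) - 14923)) = √(-27452 + √(178274 - 14923)) = √(-27452 + √163351)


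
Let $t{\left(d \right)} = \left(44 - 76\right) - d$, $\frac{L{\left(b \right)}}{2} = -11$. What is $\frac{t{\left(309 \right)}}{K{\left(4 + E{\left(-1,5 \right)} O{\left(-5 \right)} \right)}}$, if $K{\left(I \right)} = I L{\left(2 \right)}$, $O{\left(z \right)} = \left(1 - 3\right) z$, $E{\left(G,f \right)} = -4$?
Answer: $- \frac{31}{72} \approx -0.43056$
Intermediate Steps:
$L{\left(b \right)} = -22$ ($L{\left(b \right)} = 2 \left(-11\right) = -22$)
$O{\left(z \right)} = - 2 z$
$t{\left(d \right)} = -32 - d$
$K{\left(I \right)} = - 22 I$ ($K{\left(I \right)} = I \left(-22\right) = - 22 I$)
$\frac{t{\left(309 \right)}}{K{\left(4 + E{\left(-1,5 \right)} O{\left(-5 \right)} \right)}} = \frac{-32 - 309}{\left(-22\right) \left(4 - 4 \left(\left(-2\right) \left(-5\right)\right)\right)} = \frac{-32 - 309}{\left(-22\right) \left(4 - 40\right)} = - \frac{341}{\left(-22\right) \left(4 - 40\right)} = - \frac{341}{\left(-22\right) \left(-36\right)} = - \frac{341}{792} = \left(-341\right) \frac{1}{792} = - \frac{31}{72}$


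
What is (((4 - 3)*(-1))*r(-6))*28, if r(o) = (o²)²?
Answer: -36288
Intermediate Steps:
r(o) = o⁴
(((4 - 3)*(-1))*r(-6))*28 = (((4 - 3)*(-1))*(-6)⁴)*28 = ((1*(-1))*1296)*28 = -1*1296*28 = -1296*28 = -36288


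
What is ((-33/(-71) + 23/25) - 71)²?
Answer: 15268803489/3150625 ≈ 4846.3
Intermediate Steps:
((-33/(-71) + 23/25) - 71)² = ((-33*(-1/71) + 23*(1/25)) - 71)² = ((33/71 + 23/25) - 71)² = (2458/1775 - 71)² = (-123567/1775)² = 15268803489/3150625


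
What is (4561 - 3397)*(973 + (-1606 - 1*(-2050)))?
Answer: 1649388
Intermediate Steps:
(4561 - 3397)*(973 + (-1606 - 1*(-2050))) = 1164*(973 + (-1606 + 2050)) = 1164*(973 + 444) = 1164*1417 = 1649388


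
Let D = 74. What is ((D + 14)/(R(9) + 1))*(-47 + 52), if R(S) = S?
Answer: 44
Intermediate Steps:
((D + 14)/(R(9) + 1))*(-47 + 52) = ((74 + 14)/(9 + 1))*(-47 + 52) = (88/10)*5 = (88*(1/10))*5 = (44/5)*5 = 44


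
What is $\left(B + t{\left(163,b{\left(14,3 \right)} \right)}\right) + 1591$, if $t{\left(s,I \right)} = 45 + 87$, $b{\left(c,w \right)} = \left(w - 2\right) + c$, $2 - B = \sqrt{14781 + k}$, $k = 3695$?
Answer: $1725 - 2 \sqrt{4619} \approx 1589.1$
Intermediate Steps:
$B = 2 - 2 \sqrt{4619}$ ($B = 2 - \sqrt{14781 + 3695} = 2 - \sqrt{18476} = 2 - 2 \sqrt{4619} \approx -133.93$)
$b{\left(c,w \right)} = -2 + c + w$ ($b{\left(c,w \right)} = \left(-2 + w\right) + c = -2 + c + w$)
$t{\left(s,I \right)} = 132$
$\left(B + t{\left(163,b{\left(14,3 \right)} \right)}\right) + 1591 = \left(\left(2 - 2 \sqrt{4619}\right) + 132\right) + 1591 = \left(134 - 2 \sqrt{4619}\right) + 1591 = 1725 - 2 \sqrt{4619}$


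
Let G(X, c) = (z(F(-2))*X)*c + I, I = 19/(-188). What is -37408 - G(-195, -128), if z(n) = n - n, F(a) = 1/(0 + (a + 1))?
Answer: -7032685/188 ≈ -37408.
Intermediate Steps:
F(a) = 1/(1 + a) (F(a) = 1/(0 + (1 + a)) = 1/(1 + a))
z(n) = 0
I = -19/188 (I = 19*(-1/188) = -19/188 ≈ -0.10106)
G(X, c) = -19/188 (G(X, c) = (0*X)*c - 19/188 = 0*c - 19/188 = 0 - 19/188 = -19/188)
-37408 - G(-195, -128) = -37408 - 1*(-19/188) = -37408 + 19/188 = -7032685/188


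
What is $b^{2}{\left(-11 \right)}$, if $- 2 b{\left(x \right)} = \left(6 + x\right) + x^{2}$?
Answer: $3364$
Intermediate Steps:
$b{\left(x \right)} = -3 - \frac{x}{2} - \frac{x^{2}}{2}$ ($b{\left(x \right)} = - \frac{\left(6 + x\right) + x^{2}}{2} = - \frac{6 + x + x^{2}}{2} = -3 - \frac{x}{2} - \frac{x^{2}}{2}$)
$b^{2}{\left(-11 \right)} = \left(-3 - - \frac{11}{2} - \frac{\left(-11\right)^{2}}{2}\right)^{2} = \left(-3 + \frac{11}{2} - \frac{121}{2}\right)^{2} = \left(-58\right)^{2} = 3364$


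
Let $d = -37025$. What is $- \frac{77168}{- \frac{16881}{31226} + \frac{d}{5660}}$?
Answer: $\frac{194837249984}{17881273} \approx 10896.0$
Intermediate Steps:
$- \frac{77168}{- \frac{16881}{31226} + \frac{d}{5660}} = - \frac{77168}{- \frac{16881}{31226} - \frac{37025}{5660}} = - \frac{77168}{\left(-16881\right) \frac{1}{31226} - \frac{7405}{1132}} = - \frac{77168}{- \frac{16881}{31226} - \frac{7405}{1132}} = - \frac{77168}{- \frac{125168911}{17673916}} = \left(-77168\right) \left(- \frac{17673916}{125168911}\right) = \frac{194837249984}{17881273}$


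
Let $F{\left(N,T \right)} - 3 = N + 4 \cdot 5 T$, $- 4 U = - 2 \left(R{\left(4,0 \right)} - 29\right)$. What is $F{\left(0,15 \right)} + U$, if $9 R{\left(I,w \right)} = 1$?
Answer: $\frac{2597}{9} \approx 288.56$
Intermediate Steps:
$R{\left(I,w \right)} = \frac{1}{9}$ ($R{\left(I,w \right)} = \frac{1}{9} \cdot 1 = \frac{1}{9}$)
$U = - \frac{130}{9}$ ($U = - \frac{\left(-2\right) \left(\frac{1}{9} - 29\right)}{4} = - \frac{\left(-2\right) \left(- \frac{260}{9}\right)}{4} = \left(- \frac{1}{4}\right) \frac{520}{9} = - \frac{130}{9} \approx -14.444$)
$F{\left(N,T \right)} = 3 + N + 20 T$ ($F{\left(N,T \right)} = 3 + \left(N + 4 \cdot 5 T\right) = 3 + \left(N + 20 T\right) = 3 + N + 20 T$)
$F{\left(0,15 \right)} + U = \left(3 + 0 + 20 \cdot 15\right) - \frac{130}{9} = \left(3 + 0 + 300\right) - \frac{130}{9} = 303 - \frac{130}{9} = \frac{2597}{9}$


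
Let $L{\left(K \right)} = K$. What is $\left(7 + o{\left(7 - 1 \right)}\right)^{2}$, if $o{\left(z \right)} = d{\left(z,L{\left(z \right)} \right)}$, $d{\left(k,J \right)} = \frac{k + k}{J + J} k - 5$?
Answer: $64$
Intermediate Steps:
$d{\left(k,J \right)} = -5 + \frac{k^{2}}{J}$ ($d{\left(k,J \right)} = \frac{2 k}{2 J} k - 5 = 2 k \frac{1}{2 J} k - 5 = \frac{k}{J} k - 5 = \frac{k^{2}}{J} - 5 = -5 + \frac{k^{2}}{J}$)
$o{\left(z \right)} = -5 + z$ ($o{\left(z \right)} = -5 + \frac{z^{2}}{z} = -5 + z$)
$\left(7 + o{\left(7 - 1 \right)}\right)^{2} = \left(7 + \left(-5 + \left(7 - 1\right)\right)\right)^{2} = \left(7 + \left(-5 + 6\right)\right)^{2} = \left(7 + 1\right)^{2} = 8^{2} = 64$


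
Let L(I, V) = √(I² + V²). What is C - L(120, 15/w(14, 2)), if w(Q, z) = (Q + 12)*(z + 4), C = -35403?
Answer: -35403 - 5*√1557505/52 ≈ -35523.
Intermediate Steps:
w(Q, z) = (4 + z)*(12 + Q) (w(Q, z) = (12 + Q)*(4 + z) = (4 + z)*(12 + Q))
C - L(120, 15/w(14, 2)) = -35403 - √(120² + (15/(48 + 4*14 + 12*2 + 14*2))²) = -35403 - √(14400 + (15/(48 + 56 + 24 + 28))²) = -35403 - √(14400 + (15/156)²) = -35403 - √(14400 + (15*(1/156))²) = -35403 - √(14400 + (5/52)²) = -35403 - √(14400 + 25/2704) = -35403 - √(38937625/2704) = -35403 - 5*√1557505/52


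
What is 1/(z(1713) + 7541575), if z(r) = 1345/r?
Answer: 1713/12918719320 ≈ 1.3260e-7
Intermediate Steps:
1/(z(1713) + 7541575) = 1/(1345/1713 + 7541575) = 1/(12918719320/1713) = 1713/12918719320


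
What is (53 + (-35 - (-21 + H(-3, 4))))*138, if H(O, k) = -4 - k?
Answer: 6486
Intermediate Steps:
(53 + (-35 - (-21 + H(-3, 4))))*138 = (53 + (-35 - (-21 + (-4 - 1*4))))*138 = (53 + (-35 - (-21 + (-4 - 4))))*138 = (53 + (-35 - (-21 - 8)))*138 = (53 + (-35 - 1*(-29)))*138 = (53 + (-35 + 29))*138 = (53 - 6)*138 = 47*138 = 6486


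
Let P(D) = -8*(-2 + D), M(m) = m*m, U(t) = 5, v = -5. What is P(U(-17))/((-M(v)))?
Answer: 24/25 ≈ 0.96000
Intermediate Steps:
M(m) = m²
P(D) = 16 - 8*D
P(U(-17))/((-M(v))) = (16 - 8*5)/((-1*(-5)²)) = (16 - 40)/((-1*25)) = -24/(-25) = -24*(-1/25) = 24/25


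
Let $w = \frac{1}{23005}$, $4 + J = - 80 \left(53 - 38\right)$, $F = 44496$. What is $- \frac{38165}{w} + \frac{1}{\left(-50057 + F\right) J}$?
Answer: $- \frac{5878504924081299}{6695444} \approx -8.7799 \cdot 10^{8}$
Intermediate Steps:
$J = -1204$ ($J = -4 - 80 \left(53 - 38\right) = -4 - 1200 = -1204$)
$w = \frac{1}{23005} \approx 4.3469 \cdot 10^{-5}$
$- \frac{38165}{w} + \frac{1}{\left(-50057 + F\right) J} = - 38165 \frac{1}{\frac{1}{23005}} + \frac{1}{\left(-50057 + 44496\right) \left(-1204\right)} = \left(-38165\right) 23005 + \frac{1}{-5561} \left(- \frac{1}{1204}\right) = -877985825 - - \frac{1}{6695444} = -877985825 + \frac{1}{6695444} = - \frac{5878504924081299}{6695444}$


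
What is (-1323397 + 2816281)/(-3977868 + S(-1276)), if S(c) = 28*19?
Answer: -373221/994334 ≈ -0.37535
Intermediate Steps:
S(c) = 532
(-1323397 + 2816281)/(-3977868 + S(-1276)) = (-1323397 + 2816281)/(-3977868 + 532) = 1492884/(-3977336) = 1492884*(-1/3977336) = -373221/994334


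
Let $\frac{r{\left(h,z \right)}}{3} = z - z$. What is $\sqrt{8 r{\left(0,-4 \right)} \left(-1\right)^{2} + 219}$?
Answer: $\sqrt{219} \approx 14.799$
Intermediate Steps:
$r{\left(h,z \right)} = 0$ ($r{\left(h,z \right)} = 3 \left(z - z\right) = 3 \cdot 0 = 0$)
$\sqrt{8 r{\left(0,-4 \right)} \left(-1\right)^{2} + 219} = \sqrt{8 \cdot 0 \left(-1\right)^{2} + 219} = \sqrt{0 \cdot 1 + 219} = \sqrt{0 + 219} = \sqrt{219}$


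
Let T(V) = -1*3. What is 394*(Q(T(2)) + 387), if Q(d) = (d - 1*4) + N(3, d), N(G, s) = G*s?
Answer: 146174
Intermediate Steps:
T(V) = -3
Q(d) = -4 + 4*d (Q(d) = (d - 1*4) + 3*d = (d - 4) + 3*d = (-4 + d) + 3*d = -4 + 4*d)
394*(Q(T(2)) + 387) = 394*((-4 + 4*(-3)) + 387) = 394*((-4 - 12) + 387) = 394*(-16 + 387) = 394*371 = 146174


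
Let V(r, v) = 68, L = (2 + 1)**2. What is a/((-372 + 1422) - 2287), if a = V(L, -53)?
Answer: -68/1237 ≈ -0.054972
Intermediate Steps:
L = 9 (L = 3**2 = 9)
a = 68
a/((-372 + 1422) - 2287) = 68/((-372 + 1422) - 2287) = 68/(1050 - 2287) = 68/(-1237) = 68*(-1/1237) = -68/1237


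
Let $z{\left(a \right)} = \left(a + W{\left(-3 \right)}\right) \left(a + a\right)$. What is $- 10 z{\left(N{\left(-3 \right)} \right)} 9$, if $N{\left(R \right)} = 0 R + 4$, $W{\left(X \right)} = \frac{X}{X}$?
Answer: $-3600$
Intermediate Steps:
$W{\left(X \right)} = 1$
$N{\left(R \right)} = 4$ ($N{\left(R \right)} = 0 + 4 = 4$)
$z{\left(a \right)} = 2 a \left(1 + a\right)$ ($z{\left(a \right)} = \left(a + 1\right) \left(a + a\right) = \left(1 + a\right) 2 a = 2 a \left(1 + a\right)$)
$- 10 z{\left(N{\left(-3 \right)} \right)} 9 = - 10 \cdot 2 \cdot 4 \left(1 + 4\right) 9 = - 10 \cdot 2 \cdot 4 \cdot 5 \cdot 9 = \left(-10\right) 40 \cdot 9 = \left(-400\right) 9 = -3600$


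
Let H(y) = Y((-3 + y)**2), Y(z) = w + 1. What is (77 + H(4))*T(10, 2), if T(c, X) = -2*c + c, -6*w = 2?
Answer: -2330/3 ≈ -776.67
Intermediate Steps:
w = -1/3 (w = -1/6*2 = -1/3 ≈ -0.33333)
Y(z) = 2/3 (Y(z) = -1/3 + 1 = 2/3)
H(y) = 2/3
T(c, X) = -c
(77 + H(4))*T(10, 2) = (77 + 2/3)*(-1*10) = (233/3)*(-10) = -2330/3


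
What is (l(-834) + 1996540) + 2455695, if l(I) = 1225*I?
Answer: 3430585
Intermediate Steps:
(l(-834) + 1996540) + 2455695 = (1225*(-834) + 1996540) + 2455695 = (-1021650 + 1996540) + 2455695 = 974890 + 2455695 = 3430585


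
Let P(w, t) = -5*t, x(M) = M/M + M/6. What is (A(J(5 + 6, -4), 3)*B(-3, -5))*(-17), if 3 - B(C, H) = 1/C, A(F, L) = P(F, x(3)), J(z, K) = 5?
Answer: 425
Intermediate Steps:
x(M) = 1 + M/6 (x(M) = 1 + M*(1/6) = 1 + M/6)
A(F, L) = -15/2 (A(F, L) = -5*(1 + (1/6)*3) = -5*(1 + 1/2) = -5*3/2 = -15/2)
B(C, H) = 3 - 1/C
(A(J(5 + 6, -4), 3)*B(-3, -5))*(-17) = -15*(3 - 1/(-3))/2*(-17) = -15*(3 - 1*(-1/3))/2*(-17) = -15*(3 + 1/3)/2*(-17) = -15/2*10/3*(-17) = -25*(-17) = 425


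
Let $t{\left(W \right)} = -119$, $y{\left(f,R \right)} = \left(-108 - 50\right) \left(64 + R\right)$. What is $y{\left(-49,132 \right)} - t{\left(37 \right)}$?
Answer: $-30849$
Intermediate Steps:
$y{\left(f,R \right)} = -10112 - 158 R$ ($y{\left(f,R \right)} = - 158 \left(64 + R\right) = -10112 - 158 R$)
$y{\left(-49,132 \right)} - t{\left(37 \right)} = \left(-10112 - 20856\right) - -119 = \left(-10112 - 20856\right) + 119 = -30968 + 119 = -30849$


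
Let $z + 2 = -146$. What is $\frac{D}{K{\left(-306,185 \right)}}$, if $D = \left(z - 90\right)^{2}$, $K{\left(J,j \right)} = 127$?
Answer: $\frac{56644}{127} \approx 446.02$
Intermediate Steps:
$z = -148$ ($z = -2 - 146 = -148$)
$D = 56644$ ($D = \left(-148 - 90\right)^{2} = \left(-238\right)^{2} = 56644$)
$\frac{D}{K{\left(-306,185 \right)}} = \frac{56644}{127}$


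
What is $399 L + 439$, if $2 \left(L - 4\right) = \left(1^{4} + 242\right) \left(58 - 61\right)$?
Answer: $- \frac{286801}{2} \approx -1.434 \cdot 10^{5}$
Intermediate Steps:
$L = - \frac{721}{2}$ ($L = 4 + \frac{\left(1^{4} + 242\right) \left(58 - 61\right)}{2} = 4 + \frac{\left(1 + 242\right) \left(-3\right)}{2} = 4 + \frac{243 \left(-3\right)}{2} = 4 + \frac{1}{2} \left(-729\right) = 4 - \frac{729}{2} = - \frac{721}{2} \approx -360.5$)
$399 L + 439 = 399 \left(- \frac{721}{2}\right) + 439 = - \frac{287679}{2} + 439 = - \frac{286801}{2}$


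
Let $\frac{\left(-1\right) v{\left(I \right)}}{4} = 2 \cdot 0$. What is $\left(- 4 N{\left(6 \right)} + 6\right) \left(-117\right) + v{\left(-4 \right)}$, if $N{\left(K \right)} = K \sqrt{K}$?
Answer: $-702 + 2808 \sqrt{6} \approx 6176.2$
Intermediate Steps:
$N{\left(K \right)} = K^{\frac{3}{2}}$
$v{\left(I \right)} = 0$ ($v{\left(I \right)} = - 4 \cdot 2 \cdot 0 = \left(-4\right) 0 = 0$)
$\left(- 4 N{\left(6 \right)} + 6\right) \left(-117\right) + v{\left(-4 \right)} = \left(- 4 \cdot 6^{\frac{3}{2}} + 6\right) \left(-117\right) + 0 = \left(- 4 \cdot 6 \sqrt{6} + 6\right) \left(-117\right) + 0 = \left(- 24 \sqrt{6} + 6\right) \left(-117\right) + 0 = \left(6 - 24 \sqrt{6}\right) \left(-117\right) + 0 = \left(-702 + 2808 \sqrt{6}\right) + 0 = -702 + 2808 \sqrt{6}$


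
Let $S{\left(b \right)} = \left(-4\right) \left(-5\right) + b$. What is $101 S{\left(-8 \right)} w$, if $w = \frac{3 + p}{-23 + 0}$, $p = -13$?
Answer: $\frac{12120}{23} \approx 526.96$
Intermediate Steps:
$S{\left(b \right)} = 20 + b$
$w = \frac{10}{23}$ ($w = \frac{3 - 13}{-23 + 0} = - \frac{10}{-23} = \left(-10\right) \left(- \frac{1}{23}\right) = \frac{10}{23} \approx 0.43478$)
$101 S{\left(-8 \right)} w = 101 \left(20 - 8\right) \frac{10}{23} = 101 \cdot 12 \cdot \frac{10}{23} = 1212 \cdot \frac{10}{23} = \frac{12120}{23}$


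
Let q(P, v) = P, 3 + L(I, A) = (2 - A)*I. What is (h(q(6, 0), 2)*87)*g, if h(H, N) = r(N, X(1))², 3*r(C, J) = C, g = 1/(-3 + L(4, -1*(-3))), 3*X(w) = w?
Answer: -58/15 ≈ -3.8667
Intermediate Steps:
L(I, A) = -3 + I*(2 - A) (L(I, A) = -3 + (2 - A)*I = -3 + I*(2 - A))
X(w) = w/3
g = -⅒ (g = 1/(-3 + (-3 + 2*4 - 1*(-1*(-3))*4)) = 1/(-3 + (-3 + 8 - 1*3*4)) = 1/(-3 + (-3 + 8 - 12)) = 1/(-3 - 7) = 1/(-10) = -⅒ ≈ -0.10000)
r(C, J) = C/3
h(H, N) = N²/9 (h(H, N) = (N/3)² = N²/9)
(h(q(6, 0), 2)*87)*g = (((⅑)*2²)*87)*(-⅒) = (((⅑)*4)*87)*(-⅒) = ((4/9)*87)*(-⅒) = (116/3)*(-⅒) = -58/15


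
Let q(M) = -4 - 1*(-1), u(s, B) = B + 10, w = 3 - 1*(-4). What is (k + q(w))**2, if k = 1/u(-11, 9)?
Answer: 3136/361 ≈ 8.6870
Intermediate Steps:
w = 7 (w = 3 + 4 = 7)
u(s, B) = 10 + B
q(M) = -3 (q(M) = -4 + 1 = -3)
k = 1/19 (k = 1/(10 + 9) = 1/19 ≈ 0.052632)
(k + q(w))**2 = (1/19 - 3)**2 = (-56/19)**2 = 3136/361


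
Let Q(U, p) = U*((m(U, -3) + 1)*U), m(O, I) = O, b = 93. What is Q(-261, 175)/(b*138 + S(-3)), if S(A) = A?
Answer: -454140/329 ≈ -1380.4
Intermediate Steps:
Q(U, p) = U**2*(1 + U) (Q(U, p) = U*((U + 1)*U) = U*((1 + U)*U) = U*(U*(1 + U)) = U**2*(1 + U))
Q(-261, 175)/(b*138 + S(-3)) = ((-261)**2*(1 - 261))/(93*138 - 3) = (68121*(-260))/(12834 - 3) = -17711460/12831 = -17711460*1/12831 = -454140/329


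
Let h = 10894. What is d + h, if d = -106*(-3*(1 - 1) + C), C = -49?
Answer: 16088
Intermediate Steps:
d = 5194 (d = -106*(-3*(1 - 1) - 49) = -106*(-3*0 - 49) = -106*(0 - 49) = -106*(-49) = 5194)
d + h = 5194 + 10894 = 16088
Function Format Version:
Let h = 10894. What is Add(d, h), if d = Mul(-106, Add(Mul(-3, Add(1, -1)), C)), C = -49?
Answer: 16088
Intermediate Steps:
d = 5194 (d = Mul(-106, Add(Mul(-3, Add(1, -1)), -49)) = Mul(-106, Add(Mul(-3, 0), -49)) = Mul(-106, Add(0, -49)) = Mul(-106, -49) = 5194)
Add(d, h) = Add(5194, 10894) = 16088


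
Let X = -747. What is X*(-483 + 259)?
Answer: 167328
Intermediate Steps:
X*(-483 + 259) = -747*(-483 + 259) = -747*(-224) = 167328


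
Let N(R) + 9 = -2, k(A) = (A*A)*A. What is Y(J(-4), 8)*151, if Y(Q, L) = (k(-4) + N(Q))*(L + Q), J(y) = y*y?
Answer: -271800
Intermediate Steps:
J(y) = y²
k(A) = A³ (k(A) = A²*A = A³)
N(R) = -11 (N(R) = -9 - 2 = -11)
Y(Q, L) = -75*L - 75*Q (Y(Q, L) = ((-4)³ - 11)*(L + Q) = (-64 - 11)*(L + Q) = -75*(L + Q) = -75*L - 75*Q)
Y(J(-4), 8)*151 = (-75*8 - 75*(-4)²)*151 = (-600 - 75*16)*151 = (-600 - 1200)*151 = -1800*151 = -271800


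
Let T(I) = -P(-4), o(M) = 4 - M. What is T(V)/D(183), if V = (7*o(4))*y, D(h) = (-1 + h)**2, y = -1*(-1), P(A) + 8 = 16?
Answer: -2/8281 ≈ -0.00024152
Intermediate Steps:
P(A) = 8 (P(A) = -8 + 16 = 8)
y = 1
V = 0 (V = (7*(4 - 1*4))*1 = (7*(4 - 4))*1 = (7*0)*1 = 0*1 = 0)
T(I) = -8 (T(I) = -1*8 = -8)
T(V)/D(183) = -8/(-1 + 183)**2 = -8/(182**2) = -8/33124 = -8*1/33124 = -2/8281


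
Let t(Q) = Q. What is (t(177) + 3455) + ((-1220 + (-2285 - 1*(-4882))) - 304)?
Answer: 4705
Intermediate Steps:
(t(177) + 3455) + ((-1220 + (-2285 - 1*(-4882))) - 304) = (177 + 3455) + ((-1220 + (-2285 - 1*(-4882))) - 304) = 3632 + ((-1220 + (-2285 + 4882)) - 304) = 3632 + ((-1220 + 2597) - 304) = 3632 + (1377 - 304) = 3632 + 1073 = 4705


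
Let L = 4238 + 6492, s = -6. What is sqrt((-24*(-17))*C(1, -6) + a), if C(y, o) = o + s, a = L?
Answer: sqrt(5834) ≈ 76.381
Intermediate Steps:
L = 10730
a = 10730
C(y, o) = -6 + o (C(y, o) = o - 6 = -6 + o)
sqrt((-24*(-17))*C(1, -6) + a) = sqrt((-24*(-17))*(-6 - 6) + 10730) = sqrt(408*(-12) + 10730) = sqrt(-4896 + 10730) = sqrt(5834)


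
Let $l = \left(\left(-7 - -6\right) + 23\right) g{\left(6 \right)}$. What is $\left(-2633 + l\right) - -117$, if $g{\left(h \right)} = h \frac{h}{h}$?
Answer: $-2384$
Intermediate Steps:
$g{\left(h \right)} = h$ ($g{\left(h \right)} = h 1 = h$)
$l = 132$ ($l = \left(\left(-7 - -6\right) + 23\right) 6 = \left(\left(-7 + 6\right) + 23\right) 6 = \left(-1 + 23\right) 6 = 22 \cdot 6 = 132$)
$\left(-2633 + l\right) - -117 = \left(-2633 + 132\right) - -117 = -2501 + \left(140 - 23\right) = -2501 + 117 = -2384$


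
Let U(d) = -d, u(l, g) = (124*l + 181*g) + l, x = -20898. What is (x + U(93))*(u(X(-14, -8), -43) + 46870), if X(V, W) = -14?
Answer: -783740967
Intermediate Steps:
u(l, g) = 125*l + 181*g
(x + U(93))*(u(X(-14, -8), -43) + 46870) = (-20898 - 1*93)*((125*(-14) + 181*(-43)) + 46870) = (-20898 - 93)*((-1750 - 7783) + 46870) = -20991*(-9533 + 46870) = -20991*37337 = -783740967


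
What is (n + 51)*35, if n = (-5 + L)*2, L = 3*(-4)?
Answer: 595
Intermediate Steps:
L = -12
n = -34 (n = (-5 - 12)*2 = -17*2 = -34)
(n + 51)*35 = (-34 + 51)*35 = 17*35 = 595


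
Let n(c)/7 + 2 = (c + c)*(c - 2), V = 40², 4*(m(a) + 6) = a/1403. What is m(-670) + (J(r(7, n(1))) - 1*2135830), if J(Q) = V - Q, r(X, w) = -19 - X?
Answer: -5988593595/2806 ≈ -2.1342e+6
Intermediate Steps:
m(a) = -6 + a/5612 (m(a) = -6 + (a/1403)/4 = -6 + a/5612)
V = 1600
n(c) = -14 + 14*c*(-2 + c) (n(c) = -14 + 7*((c + c)*(c - 2)) = -14 + 7*((2*c)*(-2 + c)) = -14 + 7*(2*c*(-2 + c)) = -14 + 14*c*(-2 + c))
J(Q) = 1600 - Q
m(-670) + (J(r(7, n(1))) - 1*2135830) = (-6 + (1/5612)*(-670)) + ((1600 - (-19 - 1*7)) - 1*2135830) = (-6 - 335/2806) + ((1600 - (-19 - 7)) - 2135830) = -17171/2806 + ((1600 - 1*(-26)) - 2135830) = -17171/2806 + ((1600 + 26) - 2135830) = -17171/2806 + (1626 - 2135830) = -17171/2806 - 2134204 = -5988593595/2806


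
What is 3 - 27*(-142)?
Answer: 3837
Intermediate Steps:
3 - 27*(-142) = 3 + 3834 = 3837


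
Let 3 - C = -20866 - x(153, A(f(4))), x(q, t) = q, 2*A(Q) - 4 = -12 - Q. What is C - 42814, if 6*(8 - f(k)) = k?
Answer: -21792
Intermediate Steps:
f(k) = 8 - k/6
A(Q) = -4 - Q/2 (A(Q) = 2 + (-12 - Q)/2 = 2 + (-6 - Q/2) = -4 - Q/2)
C = 21022 (C = 3 - (-20866 - 1*153) = 3 - (-20866 - 153) = 3 - 1*(-21019) = 3 + 21019 = 21022)
C - 42814 = 21022 - 42814 = -21792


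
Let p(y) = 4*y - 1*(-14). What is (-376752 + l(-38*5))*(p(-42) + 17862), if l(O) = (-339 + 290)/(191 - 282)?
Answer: -86729693452/13 ≈ -6.6715e+9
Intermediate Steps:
p(y) = 14 + 4*y (p(y) = 4*y + 14 = 14 + 4*y)
l(O) = 7/13 (l(O) = -49/(-91) = -49*(-1/91) = 7/13)
(-376752 + l(-38*5))*(p(-42) + 17862) = (-376752 + 7/13)*((14 + 4*(-42)) + 17862) = -4897769*((14 - 168) + 17862)/13 = -4897769*(-154 + 17862)/13 = -4897769/13*17708 = -86729693452/13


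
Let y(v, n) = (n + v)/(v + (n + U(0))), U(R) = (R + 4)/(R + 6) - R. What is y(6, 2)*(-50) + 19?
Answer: -353/13 ≈ -27.154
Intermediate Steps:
U(R) = -R + (4 + R)/(6 + R) (U(R) = (4 + R)/(6 + R) - R = -R + (4 + R)/(6 + R))
y(v, n) = (n + v)/(⅔ + n + v) (y(v, n) = (n + v)/(v + (n + (4 - 1*0² - 5*0)/(6 + 0))) = (n + v)/(v + (n + (4 - 1*0 + 0)/6)) = (n + v)/(v + (n + (4 + 0 + 0)/6)) = (n + v)/(v + (n + (⅙)*4)) = (n + v)/(v + (n + ⅔)) = (n + v)/(v + (⅔ + n)) = (n + v)/(⅔ + n + v))
y(6, 2)*(-50) + 19 = (3*(2 + 6)/(2 + 3*2 + 3*6))*(-50) + 19 = (3*8/(2 + 6 + 18))*(-50) + 19 = (3*8/26)*(-50) + 19 = (3*(1/26)*8)*(-50) + 19 = (12/13)*(-50) + 19 = -600/13 + 19 = -353/13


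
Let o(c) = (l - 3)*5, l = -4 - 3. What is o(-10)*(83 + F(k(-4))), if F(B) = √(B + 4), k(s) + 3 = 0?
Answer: -4200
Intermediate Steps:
k(s) = -3 (k(s) = -3 + 0 = -3)
F(B) = √(4 + B)
l = -7
o(c) = -50 (o(c) = (-7 - 3)*5 = -10*5 = -50)
o(-10)*(83 + F(k(-4))) = -50*(83 + √(4 - 3)) = -50*(83 + √1) = -50*(83 + 1) = -50*84 = -4200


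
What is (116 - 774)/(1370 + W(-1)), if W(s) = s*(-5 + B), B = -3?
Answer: -329/689 ≈ -0.47750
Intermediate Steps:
W(s) = -8*s (W(s) = s*(-5 - 3) = s*(-8) = -8*s)
(116 - 774)/(1370 + W(-1)) = (116 - 774)/(1370 - 8*(-1)) = -658/(1370 + 8) = -658/1378 = -658*1/1378 = -329/689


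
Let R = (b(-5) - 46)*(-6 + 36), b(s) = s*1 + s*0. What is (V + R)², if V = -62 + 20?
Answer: 2471184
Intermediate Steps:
b(s) = s (b(s) = s + 0 = s)
V = -42
R = -1530 (R = (-5 - 46)*(-6 + 36) = -51*30 = -1530)
(V + R)² = (-42 - 1530)² = (-1572)² = 2471184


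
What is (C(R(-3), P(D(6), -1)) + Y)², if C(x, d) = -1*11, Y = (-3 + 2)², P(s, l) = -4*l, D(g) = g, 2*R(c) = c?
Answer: 100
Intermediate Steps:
R(c) = c/2
Y = 1 (Y = (-1)² = 1)
C(x, d) = -11
(C(R(-3), P(D(6), -1)) + Y)² = (-11 + 1)² = (-10)² = 100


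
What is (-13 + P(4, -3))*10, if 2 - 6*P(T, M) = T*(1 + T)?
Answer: -160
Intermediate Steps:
P(T, M) = ⅓ - T*(1 + T)/6
(-13 + P(4, -3))*10 = (-13 + (⅓ - ⅙*4 - ⅙*4²))*10 = (-13 + (⅓ - ⅔ - ⅙*16))*10 = (-13 + (⅓ - ⅔ - 8/3))*10 = (-13 - 3)*10 = -16*10 = -160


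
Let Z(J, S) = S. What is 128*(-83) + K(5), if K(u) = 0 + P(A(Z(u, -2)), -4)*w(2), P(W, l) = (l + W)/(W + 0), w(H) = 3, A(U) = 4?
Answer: -10624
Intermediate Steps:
P(W, l) = (W + l)/W
K(u) = 0 (K(u) = 0 + ((4 - 4)/4)*3 = 0 + ((1/4)*0)*3 = 0 + 0*3 = 0 + 0 = 0)
128*(-83) + K(5) = 128*(-83) + 0 = -10624 + 0 = -10624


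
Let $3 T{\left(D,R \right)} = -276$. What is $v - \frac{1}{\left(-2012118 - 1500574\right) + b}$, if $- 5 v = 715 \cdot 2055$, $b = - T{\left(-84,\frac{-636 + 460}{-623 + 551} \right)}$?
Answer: $- \frac{1032230198999}{3512600} \approx -2.9387 \cdot 10^{5}$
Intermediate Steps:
$T{\left(D,R \right)} = -92$ ($T{\left(D,R \right)} = \frac{1}{3} \left(-276\right) = -92$)
$b = 92$ ($b = \left(-1\right) \left(-92\right) = 92$)
$v = -293865$ ($v = - \frac{715 \cdot 2055}{5} = \left(- \frac{1}{5}\right) 1469325 = -293865$)
$v - \frac{1}{\left(-2012118 - 1500574\right) + b} = -293865 - \frac{1}{\left(-2012118 - 1500574\right) + 92} = -293865 - \frac{1}{-3512692 + 92} = -293865 - \frac{1}{-3512600} = -293865 - - \frac{1}{3512600} = -293865 + \frac{1}{3512600} = - \frac{1032230198999}{3512600}$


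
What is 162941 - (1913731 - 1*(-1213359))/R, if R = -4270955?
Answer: 139183361149/854191 ≈ 1.6294e+5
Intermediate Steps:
162941 - (1913731 - 1*(-1213359))/R = 162941 - (1913731 - 1*(-1213359))/(-4270955) = 162941 - (1913731 + 1213359)*(-1)/4270955 = 162941 - 3127090*(-1)/4270955 = 162941 - 1*(-625418/854191) = 162941 + 625418/854191 = 139183361149/854191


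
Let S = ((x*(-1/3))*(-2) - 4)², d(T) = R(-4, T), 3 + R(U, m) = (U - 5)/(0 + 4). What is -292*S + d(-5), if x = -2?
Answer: -299197/36 ≈ -8311.0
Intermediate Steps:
R(U, m) = -17/4 + U/4 (R(U, m) = -3 + (U - 5)/(0 + 4) = -3 + (-5 + U)/4 = -3 + (-5 + U)*(¼) = -3 + (-5/4 + U/4) = -17/4 + U/4)
d(T) = -21/4 (d(T) = -17/4 + (¼)*(-4) = -17/4 - 1 = -21/4)
S = 256/9 (S = (-(-2)/3*(-2) - 4)² = (-2*(-⅓)*(-2) - 4)² = ((⅔)*(-2) - 4)² = (-4/3 - 4)² = (-16/3)² = 256/9 ≈ 28.444)
-292*S + d(-5) = -292*256/9 - 21/4 = -74752/9 - 21/4 = -299197/36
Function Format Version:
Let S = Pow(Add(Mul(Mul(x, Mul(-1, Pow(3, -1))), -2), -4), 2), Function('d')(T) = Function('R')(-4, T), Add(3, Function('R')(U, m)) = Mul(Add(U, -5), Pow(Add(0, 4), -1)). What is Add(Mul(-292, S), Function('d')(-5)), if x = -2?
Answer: Rational(-299197, 36) ≈ -8311.0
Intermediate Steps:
Function('R')(U, m) = Add(Rational(-17, 4), Mul(Rational(1, 4), U)) (Function('R')(U, m) = Add(-3, Mul(Add(U, -5), Pow(Add(0, 4), -1))) = Add(-3, Mul(Add(-5, U), Pow(4, -1))) = Add(-3, Mul(Add(-5, U), Rational(1, 4))) = Add(-3, Add(Rational(-5, 4), Mul(Rational(1, 4), U))) = Add(Rational(-17, 4), Mul(Rational(1, 4), U)))
Function('d')(T) = Rational(-21, 4) (Function('d')(T) = Add(Rational(-17, 4), Mul(Rational(1, 4), -4)) = Add(Rational(-17, 4), -1) = Rational(-21, 4))
S = Rational(256, 9) (S = Pow(Add(Mul(Mul(-2, Mul(-1, Pow(3, -1))), -2), -4), 2) = Pow(Add(Mul(Mul(-2, Mul(-1, Rational(1, 3))), -2), -4), 2) = Pow(Add(Mul(Mul(-2, Rational(-1, 3)), -2), -4), 2) = Pow(Add(Mul(Rational(2, 3), -2), -4), 2) = Pow(Add(Rational(-4, 3), -4), 2) = Pow(Rational(-16, 3), 2) = Rational(256, 9) ≈ 28.444)
Add(Mul(-292, S), Function('d')(-5)) = Add(Mul(-292, Rational(256, 9)), Rational(-21, 4)) = Add(Rational(-74752, 9), Rational(-21, 4)) = Rational(-299197, 36)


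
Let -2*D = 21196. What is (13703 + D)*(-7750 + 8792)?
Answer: 3235410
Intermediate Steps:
D = -10598 (D = -1/2*21196 = -10598)
(13703 + D)*(-7750 + 8792) = (13703 - 10598)*(-7750 + 8792) = 3105*1042 = 3235410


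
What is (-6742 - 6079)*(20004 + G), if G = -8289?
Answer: -150198015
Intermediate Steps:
(-6742 - 6079)*(20004 + G) = (-6742 - 6079)*(20004 - 8289) = -12821*11715 = -150198015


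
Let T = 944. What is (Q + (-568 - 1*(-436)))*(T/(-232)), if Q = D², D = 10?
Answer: 3776/29 ≈ 130.21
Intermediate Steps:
Q = 100 (Q = 10² = 100)
(Q + (-568 - 1*(-436)))*(T/(-232)) = (100 + (-568 - 1*(-436)))*(944/(-232)) = (100 + (-568 + 436))*(944*(-1/232)) = (100 - 132)*(-118/29) = -32*(-118/29) = 3776/29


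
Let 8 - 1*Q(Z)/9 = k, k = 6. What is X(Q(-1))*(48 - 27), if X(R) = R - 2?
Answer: 336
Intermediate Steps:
Q(Z) = 18 (Q(Z) = 72 - 9*6 = 72 - 54 = 18)
X(R) = -2 + R
X(Q(-1))*(48 - 27) = (-2 + 18)*(48 - 27) = 16*21 = 336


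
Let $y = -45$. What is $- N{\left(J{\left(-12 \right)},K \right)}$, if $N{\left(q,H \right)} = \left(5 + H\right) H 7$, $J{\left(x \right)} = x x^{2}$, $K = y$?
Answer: $-12600$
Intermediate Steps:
$K = -45$
$J{\left(x \right)} = x^{3}$
$N{\left(q,H \right)} = 7 H \left(5 + H\right)$ ($N{\left(q,H \right)} = H \left(5 + H\right) 7 = 7 H \left(5 + H\right)$)
$- N{\left(J{\left(-12 \right)},K \right)} = - 7 \left(-45\right) \left(5 - 45\right) = - 7 \left(-45\right) \left(-40\right) = \left(-1\right) 12600 = -12600$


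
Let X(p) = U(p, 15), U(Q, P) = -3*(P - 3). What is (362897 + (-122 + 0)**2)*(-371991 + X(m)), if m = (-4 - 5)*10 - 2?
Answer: -140544732087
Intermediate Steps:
m = -92 (m = -9*10 - 2 = -90 - 2 = -92)
U(Q, P) = 9 - 3*P (U(Q, P) = -3*(-3 + P) = 9 - 3*P)
X(p) = -36 (X(p) = 9 - 3*15 = 9 - 45 = -36)
(362897 + (-122 + 0)**2)*(-371991 + X(m)) = (362897 + (-122 + 0)**2)*(-371991 - 36) = (362897 + (-122)**2)*(-372027) = (362897 + 14884)*(-372027) = 377781*(-372027) = -140544732087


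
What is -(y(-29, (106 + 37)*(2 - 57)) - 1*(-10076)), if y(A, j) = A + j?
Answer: -2182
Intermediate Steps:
-(y(-29, (106 + 37)*(2 - 57)) - 1*(-10076)) = -((-29 + (106 + 37)*(2 - 57)) - 1*(-10076)) = -((-29 + 143*(-55)) + 10076) = -((-29 - 7865) + 10076) = -(-7894 + 10076) = -1*2182 = -2182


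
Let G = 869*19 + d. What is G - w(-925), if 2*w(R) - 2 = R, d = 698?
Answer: 35341/2 ≈ 17671.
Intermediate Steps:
w(R) = 1 + R/2
G = 17209 (G = 869*19 + 698 = 16511 + 698 = 17209)
G - w(-925) = 17209 - (1 + (1/2)*(-925)) = 17209 - (1 - 925/2) = 17209 - 1*(-923/2) = 17209 + 923/2 = 35341/2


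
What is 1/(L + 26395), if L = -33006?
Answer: -1/6611 ≈ -0.00015126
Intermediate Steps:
1/(L + 26395) = 1/(-33006 + 26395) = 1/(-6611) = -1/6611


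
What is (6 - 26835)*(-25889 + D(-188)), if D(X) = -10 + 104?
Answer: 692054055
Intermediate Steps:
D(X) = 94
(6 - 26835)*(-25889 + D(-188)) = (6 - 26835)*(-25889 + 94) = -26829*(-25795) = 692054055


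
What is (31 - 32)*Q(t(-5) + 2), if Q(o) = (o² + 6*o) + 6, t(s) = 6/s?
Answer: -286/25 ≈ -11.440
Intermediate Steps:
Q(o) = 6 + o² + 6*o
(31 - 32)*Q(t(-5) + 2) = (31 - 32)*(6 + (6/(-5) + 2)² + 6*(6/(-5) + 2)) = -(6 + (6*(-⅕) + 2)² + 6*(6*(-⅕) + 2)) = -(6 + (-6/5 + 2)² + 6*(-6/5 + 2)) = -(6 + (⅘)² + 6*(⅘)) = -(6 + 16/25 + 24/5) = -1*286/25 = -286/25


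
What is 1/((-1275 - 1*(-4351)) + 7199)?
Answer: 1/10275 ≈ 9.7324e-5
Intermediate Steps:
1/((-1275 - 1*(-4351)) + 7199) = 1/((-1275 + 4351) + 7199) = 1/(3076 + 7199) = 1/10275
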